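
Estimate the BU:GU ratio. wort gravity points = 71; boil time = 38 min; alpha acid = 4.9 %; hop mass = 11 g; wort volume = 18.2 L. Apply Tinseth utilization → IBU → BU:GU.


U = 1.65·0.000125^(GP/1000)·(1−e^(−0.04t))/4.15;  IBU = (α/100)·m·U·1000/V;  BU:GU = IBU/GP
U = 1.65·0.000125^(71/1000)·(1−e^(−0.04·38))/4.15 = 0.1641
IBU = (4.9/100)·11·0.1641·1000/18.2 = 4.8601
BU:GU = 4.8601/71

0.0685


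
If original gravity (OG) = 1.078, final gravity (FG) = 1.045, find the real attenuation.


AA = (OG−FG)/(OG−1)·100;  RA = AA·0.8192
AA = (1.078 − 1.045)/(1.078 − 1)·100 = 42.3077
RA = 42.3077·0.8192

34.6585 %


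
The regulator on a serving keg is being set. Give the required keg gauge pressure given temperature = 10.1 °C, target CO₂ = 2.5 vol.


psi = vols/(0.01821 + 0.09011·e^(−0.04·T)) − 14.695
psi = 2.5/(0.01821 + 0.09011·e^(−0.04·10.1)) − 14.695

17.2044 psi


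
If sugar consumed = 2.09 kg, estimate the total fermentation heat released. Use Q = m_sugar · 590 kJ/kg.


Q = 2.09 · 590

1233.1000 kJ


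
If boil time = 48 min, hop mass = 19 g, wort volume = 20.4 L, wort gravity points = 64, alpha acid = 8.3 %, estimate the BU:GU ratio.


U = 1.65·0.000125^(GP/1000)·(1−e^(−0.04t))/4.15;  IBU = (α/100)·m·U·1000/V;  BU:GU = IBU/GP
U = 1.65·0.000125^(64/1000)·(1−e^(−0.04·48))/4.15 = 0.1909
IBU = (8.3/100)·19·0.1909·1000/20.4 = 14.7567
BU:GU = 14.7567/64

0.2306


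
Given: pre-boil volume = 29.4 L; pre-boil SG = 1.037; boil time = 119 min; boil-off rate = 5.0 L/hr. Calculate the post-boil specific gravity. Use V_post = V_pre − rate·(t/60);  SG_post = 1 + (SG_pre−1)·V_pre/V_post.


V_post = 29.4 − 5.0·(119/60) = 19.4833
SG_post = 1 + (1.037 − 1)·29.4/19.4833

1.0558


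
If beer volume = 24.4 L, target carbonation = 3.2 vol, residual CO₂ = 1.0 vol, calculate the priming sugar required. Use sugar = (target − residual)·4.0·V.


sugar = (3.2 − 1.0)·4.0·24.4

214.7200 g


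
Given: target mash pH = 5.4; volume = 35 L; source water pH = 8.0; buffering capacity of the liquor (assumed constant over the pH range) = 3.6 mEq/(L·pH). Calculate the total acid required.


acid = buffering capacity · (pH_source − pH_target) · V
acid = 3.6 · (8.0 − 5.4) · 35

327.6000 mEq


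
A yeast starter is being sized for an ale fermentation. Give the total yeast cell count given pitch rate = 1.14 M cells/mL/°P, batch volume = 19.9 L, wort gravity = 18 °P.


cells (billions) = rate · V_L · °P
cells = 1.14 · 19.9 · 18

408.3480 billion cells


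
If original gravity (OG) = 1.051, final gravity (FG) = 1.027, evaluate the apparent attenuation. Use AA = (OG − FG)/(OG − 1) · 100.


AA = (1.051 − 1.027)/(1.051 − 1) · 100

47.0588 %


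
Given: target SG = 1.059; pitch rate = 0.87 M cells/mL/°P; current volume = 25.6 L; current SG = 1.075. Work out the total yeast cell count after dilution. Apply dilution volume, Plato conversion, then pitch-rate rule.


V_w = V·((SG_c−1)/(SG_t−1)−1);  °P = 259 − 259/SG_t;  cells = rate·(V+V_w)·°P
V_w = 25.6·((1.075−1)/(1.059−1)−1) = 6.9424
V_final = 25.6 + 6.9424 = 32.5424
°P = 259 − 259/1.059 = 14.4297
cells = 0.87·32.5424·14.4297

408.5303 billion cells


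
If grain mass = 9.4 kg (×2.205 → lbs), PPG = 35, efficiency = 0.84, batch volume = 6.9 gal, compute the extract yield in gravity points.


points = lbs × PPG × eff / vol
lbs = 9.4 × 2.205 = 20.7270
points = 20.7270 × 35 × 0.84 / 6.9

88.3150 points


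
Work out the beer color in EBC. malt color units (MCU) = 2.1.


SRM = 1.4922·MCU^0.6859;  EBC = SRM·1.97
SRM = 1.4922·2.1^0.6859 = 2.4822
EBC = 2.4822·1.97

4.8899 EBC


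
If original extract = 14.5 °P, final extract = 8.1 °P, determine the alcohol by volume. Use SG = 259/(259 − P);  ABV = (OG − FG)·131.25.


OG = 259/(259 − 14.5) = 1.0593
FG = 259/(259 − 8.1) = 1.0323
ABV = (1.0593 − 1.0323)·131.25

3.5465 % ABV


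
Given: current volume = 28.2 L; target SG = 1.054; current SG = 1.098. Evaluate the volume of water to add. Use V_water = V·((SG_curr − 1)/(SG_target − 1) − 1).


V_water = 28.2·((1.098 − 1)/(1.054 − 1) − 1)

22.9778 L


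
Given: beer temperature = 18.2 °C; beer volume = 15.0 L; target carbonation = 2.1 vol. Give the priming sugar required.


residual = 14.695·(0.01821 + 0.09011·e^(−0.04·T));  sugar = (target − residual)·4.0·V
residual = 14.695·(0.01821 + 0.09011·e^(−0.04·18.2)) = 0.9070
sugar = (2.1 − 0.9070)·4.0·15.0

71.5799 g


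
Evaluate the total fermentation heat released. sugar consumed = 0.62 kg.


Q = m_sugar · 590 kJ/kg
Q = 0.62 · 590

365.8000 kJ


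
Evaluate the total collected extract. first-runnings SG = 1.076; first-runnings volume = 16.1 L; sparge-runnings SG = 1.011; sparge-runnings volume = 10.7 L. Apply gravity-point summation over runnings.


total = Σ (SG_i − 1)·1000·V_i
first = (1.076 − 1)·1000·16.1 = 1223.6000
sparge = (1.011 − 1)·1000·10.7 = 117.7000
total = 1223.6000 + 117.7000

1341.3000 gravity·L


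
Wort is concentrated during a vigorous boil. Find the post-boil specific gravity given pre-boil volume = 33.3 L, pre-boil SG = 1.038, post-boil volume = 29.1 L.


SG_post = 1 + (SG_pre − 1)·V_pre/V_post
pts_pre = (1.038 − 1)·1000 = 38.0000
pts_post = 38.0000·33.3/29.1 = 43.4845
SG_post = 1 + 43.4845/1000

1.0435


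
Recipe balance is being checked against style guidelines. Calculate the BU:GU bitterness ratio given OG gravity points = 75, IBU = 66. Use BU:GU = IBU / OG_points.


BU:GU = 66 / 75

0.8800


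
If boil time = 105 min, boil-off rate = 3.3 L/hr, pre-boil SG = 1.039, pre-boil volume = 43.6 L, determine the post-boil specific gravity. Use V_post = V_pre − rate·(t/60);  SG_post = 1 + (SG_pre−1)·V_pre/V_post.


V_post = 43.6 − 3.3·(105/60) = 37.8250
SG_post = 1 + (1.039 − 1)·43.6/37.8250

1.0450


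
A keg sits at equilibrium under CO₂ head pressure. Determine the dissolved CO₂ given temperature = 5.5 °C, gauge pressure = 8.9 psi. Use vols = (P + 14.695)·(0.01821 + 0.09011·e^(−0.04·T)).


vols = (8.9 + 14.695)·(0.01821 + 0.09011·e^(−0.04·5.5))

2.1359 volumes


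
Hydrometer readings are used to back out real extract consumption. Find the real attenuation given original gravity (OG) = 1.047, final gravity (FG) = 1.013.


AA = (OG−FG)/(OG−1)·100;  RA = AA·0.8192
AA = (1.047 − 1.013)/(1.047 − 1)·100 = 72.3404
RA = 72.3404·0.8192

59.2613 %


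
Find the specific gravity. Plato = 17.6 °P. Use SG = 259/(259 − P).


SG = 259/(259 − 17.6)

1.0729


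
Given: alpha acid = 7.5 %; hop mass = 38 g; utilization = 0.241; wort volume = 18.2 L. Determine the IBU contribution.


IBU = (α/100)·mass·U·1000 / V
IBU = (7.5/100)·38·0.241·1000 / 18.2

37.7390 IBU


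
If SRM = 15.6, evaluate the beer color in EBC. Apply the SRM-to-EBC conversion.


EBC = SRM · 1.97
EBC = 15.6 · 1.97

30.7320 EBC


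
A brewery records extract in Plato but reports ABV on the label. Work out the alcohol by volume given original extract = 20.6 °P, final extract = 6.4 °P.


SG = 259/(259 − P);  ABV = (OG − FG)·131.25
OG = 259/(259 − 20.6) = 1.0864
FG = 259/(259 − 6.4) = 1.0253
ABV = (1.0864 − 1.0253)·131.25

8.0158 % ABV


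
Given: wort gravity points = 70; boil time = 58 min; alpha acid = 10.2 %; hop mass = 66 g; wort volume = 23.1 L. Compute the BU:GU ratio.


U = 1.65·0.000125^(GP/1000)·(1−e^(−0.04t))/4.15;  IBU = (α/100)·m·U·1000/V;  BU:GU = IBU/GP
U = 1.65·0.000125^(70/1000)·(1−e^(−0.04·58))/4.15 = 0.1911
IBU = (10.2/100)·66·0.1911·1000/23.1 = 55.6963
BU:GU = 55.6963/70

0.7957


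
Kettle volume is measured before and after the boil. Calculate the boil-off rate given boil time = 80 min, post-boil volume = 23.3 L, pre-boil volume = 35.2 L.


rate = (V_pre − V_post) / (t_min/60)
rate = (35.2 − 23.3) / (80/60)

8.9250 L/hr


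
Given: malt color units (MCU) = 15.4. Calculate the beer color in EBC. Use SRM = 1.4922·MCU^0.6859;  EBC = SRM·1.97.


SRM = 1.4922·15.4^0.6859 = 9.7353
EBC = 9.7353·1.97

19.1785 EBC


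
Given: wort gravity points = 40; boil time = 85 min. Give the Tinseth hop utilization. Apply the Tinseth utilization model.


U = 1.65·0.000125^(GP/1000) · (1 − e^(−0.04·t))/4.15
bigness = 1.65·0.000125^(40/1000) = 1.1518
boil_factor = (1 − e^(−0.04·85))/4.15 = 0.2329
U = 1.1518 · 0.2329

0.2683


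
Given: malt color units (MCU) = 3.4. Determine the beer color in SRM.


SRM = 1.4922 · MCU^0.6859
SRM = 1.4922 · 3.4^0.6859

3.4544 SRM


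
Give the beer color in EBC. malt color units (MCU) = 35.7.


SRM = 1.4922·MCU^0.6859;  EBC = SRM·1.97
SRM = 1.4922·35.7^0.6859 = 17.3301
EBC = 17.3301·1.97

34.1404 EBC


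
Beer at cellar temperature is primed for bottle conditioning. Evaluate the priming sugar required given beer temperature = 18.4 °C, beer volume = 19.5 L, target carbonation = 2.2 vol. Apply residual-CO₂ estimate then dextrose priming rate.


residual = 14.695·(0.01821 + 0.09011·e^(−0.04·T));  sugar = (target − residual)·4.0·V
residual = 14.695·(0.01821 + 0.09011·e^(−0.04·18.4)) = 0.9019
sugar = (2.2 − 0.9019)·4.0·19.5

101.2513 g


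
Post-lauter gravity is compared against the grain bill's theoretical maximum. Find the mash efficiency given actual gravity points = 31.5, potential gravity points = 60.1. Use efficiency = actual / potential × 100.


efficiency = 31.5 / 60.1 × 100

52.4126 %


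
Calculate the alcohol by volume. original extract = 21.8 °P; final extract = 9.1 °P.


SG = 259/(259 − P);  ABV = (OG − FG)·131.25
OG = 259/(259 − 21.8) = 1.0919
FG = 259/(259 − 9.1) = 1.0364
ABV = (1.0919 − 1.0364)·131.25

7.2832 % ABV


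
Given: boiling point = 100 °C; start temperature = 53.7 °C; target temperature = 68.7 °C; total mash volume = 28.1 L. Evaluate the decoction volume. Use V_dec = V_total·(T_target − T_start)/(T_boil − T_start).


V_dec = 28.1·(68.7 − 53.7)/(100 − 53.7)

9.1037 L


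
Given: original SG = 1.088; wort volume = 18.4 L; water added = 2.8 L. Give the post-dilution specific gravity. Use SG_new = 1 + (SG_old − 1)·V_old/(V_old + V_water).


pts = (1.088 − 1)·1000·18.4/(18.4 + 2.8) = 76.3774
SG_new = 1 + 76.3774/1000

1.0764


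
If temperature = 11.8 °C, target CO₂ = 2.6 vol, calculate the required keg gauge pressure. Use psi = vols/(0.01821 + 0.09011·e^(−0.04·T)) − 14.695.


psi = 2.6/(0.01821 + 0.09011·e^(−0.04·11.8)) − 14.695

20.2435 psi


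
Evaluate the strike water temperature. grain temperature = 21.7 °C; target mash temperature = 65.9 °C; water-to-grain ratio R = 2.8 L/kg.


T_strike = (0.41/R)·(T_mash − T_grain) + T_mash
T_strike = (0.41/2.8)·(65.9 − 21.7) + 65.9

72.3721 °C


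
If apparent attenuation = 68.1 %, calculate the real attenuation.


RA = AA · 0.8192
RA = 68.1 · 0.8192

55.7875 %


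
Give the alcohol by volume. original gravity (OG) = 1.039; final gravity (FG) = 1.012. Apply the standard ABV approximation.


ABV = (OG − FG) · 131.25
ABV = (1.039 − 1.012) · 131.25

3.5437 % ABV


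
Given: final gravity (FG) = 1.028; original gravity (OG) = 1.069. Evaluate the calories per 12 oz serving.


ABW = (OG−FG)·131.25·0.79/FG;  °P = 259 − 259/SG (for OG→OE and FG→AE);  RE = 0.1808·OE + 0.8192·AE;  Cal = (6.9·ABW + 4·(RE−0.1))·FG·3.55
ABW = (1.069 − 1.028)·131.25·0.79/1.028 = 4.1354
OE = 259 − 259/1.069 = 16.7175 °P
AE = 259 − 259/1.028 = 7.0545 °P
RE = 0.1808·16.7175 + 0.8192·7.0545 = 8.8015 °P
Cal = (6.9·4.1354 + 4·(8.8015−0.1))·1.028·3.55

231.1546 kcal


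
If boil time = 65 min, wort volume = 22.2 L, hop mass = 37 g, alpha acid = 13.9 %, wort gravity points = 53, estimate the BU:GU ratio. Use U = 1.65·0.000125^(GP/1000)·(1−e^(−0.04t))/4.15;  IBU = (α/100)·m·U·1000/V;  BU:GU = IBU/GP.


U = 1.65·0.000125^(53/1000)·(1−e^(−0.04·65))/4.15 = 0.2286
IBU = (13.9/100)·37·0.2286·1000/22.2 = 52.9564
BU:GU = 52.9564/53

0.9992


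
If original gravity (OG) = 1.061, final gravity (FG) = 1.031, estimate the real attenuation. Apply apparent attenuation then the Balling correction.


AA = (OG−FG)/(OG−1)·100;  RA = AA·0.8192
AA = (1.061 − 1.031)/(1.061 − 1)·100 = 49.1803
RA = 49.1803·0.8192

40.2885 %


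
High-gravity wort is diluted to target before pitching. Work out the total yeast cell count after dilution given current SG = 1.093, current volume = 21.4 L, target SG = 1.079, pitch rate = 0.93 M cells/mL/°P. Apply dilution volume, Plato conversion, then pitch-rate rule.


V_w = V·((SG_c−1)/(SG_t−1)−1);  °P = 259 − 259/SG_t;  cells = rate·(V+V_w)·°P
V_w = 21.4·((1.093−1)/(1.079−1)−1) = 3.7924
V_final = 21.4 + 3.7924 = 25.1924
°P = 259 − 259/1.079 = 18.9629
cells = 0.93·25.1924·18.9629

444.2813 billion cells


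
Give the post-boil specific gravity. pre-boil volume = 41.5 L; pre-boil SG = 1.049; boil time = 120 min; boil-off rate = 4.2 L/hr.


V_post = V_pre − rate·(t/60);  SG_post = 1 + (SG_pre−1)·V_pre/V_post
V_post = 41.5 − 4.2·(120/60) = 33.1000
SG_post = 1 + (1.049 − 1)·41.5/33.1000

1.0614


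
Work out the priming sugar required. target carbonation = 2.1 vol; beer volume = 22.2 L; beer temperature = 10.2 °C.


residual = 14.695·(0.01821 + 0.09011·e^(−0.04·T));  sugar = (target − residual)·4.0·V
residual = 14.695·(0.01821 + 0.09011·e^(−0.04·10.2)) = 1.1481
sugar = (2.1 − 1.1481)·4.0·22.2

84.5253 g


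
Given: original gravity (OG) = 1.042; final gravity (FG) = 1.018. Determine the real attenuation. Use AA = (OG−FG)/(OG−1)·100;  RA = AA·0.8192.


AA = (1.042 − 1.018)/(1.042 − 1)·100 = 57.1429
RA = 57.1429·0.8192

46.8114 %


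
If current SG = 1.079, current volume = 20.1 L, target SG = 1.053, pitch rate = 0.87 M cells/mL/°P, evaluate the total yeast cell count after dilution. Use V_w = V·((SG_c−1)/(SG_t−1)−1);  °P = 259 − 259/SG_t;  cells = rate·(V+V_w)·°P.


V_w = 20.1·((1.079−1)/(1.053−1)−1) = 9.8604
V_final = 20.1 + 9.8604 = 29.9604
°P = 259 − 259/1.053 = 13.0361
cells = 0.87·29.9604·13.0361

339.7925 billion cells


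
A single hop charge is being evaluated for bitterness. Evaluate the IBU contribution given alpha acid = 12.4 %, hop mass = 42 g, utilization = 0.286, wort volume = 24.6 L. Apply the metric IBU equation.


IBU = (α/100)·mass·U·1000 / V
IBU = (12.4/100)·42·0.286·1000 / 24.6

60.5483 IBU


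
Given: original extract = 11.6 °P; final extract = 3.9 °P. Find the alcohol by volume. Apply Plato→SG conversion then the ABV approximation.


SG = 259/(259 − P);  ABV = (OG − FG)·131.25
OG = 259/(259 − 11.6) = 1.0469
FG = 259/(259 − 3.9) = 1.0153
ABV = (1.0469 − 1.0153)·131.25

4.1474 % ABV


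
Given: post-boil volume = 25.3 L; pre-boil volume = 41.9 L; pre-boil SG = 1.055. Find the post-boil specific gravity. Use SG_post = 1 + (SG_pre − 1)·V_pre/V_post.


pts_pre = (1.055 − 1)·1000 = 55.0000
pts_post = 55.0000·41.9/25.3 = 91.0870
SG_post = 1 + 91.0870/1000

1.0911


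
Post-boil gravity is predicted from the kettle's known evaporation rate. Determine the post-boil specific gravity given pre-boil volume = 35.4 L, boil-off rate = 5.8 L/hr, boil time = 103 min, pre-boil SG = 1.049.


V_post = V_pre − rate·(t/60);  SG_post = 1 + (SG_pre−1)·V_pre/V_post
V_post = 35.4 − 5.8·(103/60) = 25.4433
SG_post = 1 + (1.049 − 1)·35.4/25.4433

1.0682


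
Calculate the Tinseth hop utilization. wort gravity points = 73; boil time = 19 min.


U = 1.65·0.000125^(GP/1000) · (1 − e^(−0.04·t))/4.15
bigness = 1.65·0.000125^(73/1000) = 0.8562
boil_factor = (1 − e^(−0.04·19))/4.15 = 0.1283
U = 0.8562 · 0.1283

0.1098


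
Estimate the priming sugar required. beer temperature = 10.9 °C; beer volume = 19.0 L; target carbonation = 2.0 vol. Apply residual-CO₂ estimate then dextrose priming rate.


residual = 14.695·(0.01821 + 0.09011·e^(−0.04·T));  sugar = (target − residual)·4.0·V
residual = 14.695·(0.01821 + 0.09011·e^(−0.04·10.9)) = 1.1238
sugar = (2.0 − 1.1238)·4.0·19.0

66.5893 g


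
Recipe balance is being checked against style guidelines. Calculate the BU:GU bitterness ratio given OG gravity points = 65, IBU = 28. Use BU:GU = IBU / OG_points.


BU:GU = 28 / 65

0.4308


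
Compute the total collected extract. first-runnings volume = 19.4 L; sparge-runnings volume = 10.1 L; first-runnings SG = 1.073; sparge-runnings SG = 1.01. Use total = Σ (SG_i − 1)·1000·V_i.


first = (1.073 − 1)·1000·19.4 = 1416.2000
sparge = (1.01 − 1)·1000·10.1 = 101.0000
total = 1416.2000 + 101.0000

1517.2000 gravity·L


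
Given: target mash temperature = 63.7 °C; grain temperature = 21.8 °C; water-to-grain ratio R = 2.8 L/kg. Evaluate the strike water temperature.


T_strike = (0.41/R)·(T_mash − T_grain) + T_mash
T_strike = (0.41/2.8)·(63.7 − 21.8) + 63.7

69.8354 °C


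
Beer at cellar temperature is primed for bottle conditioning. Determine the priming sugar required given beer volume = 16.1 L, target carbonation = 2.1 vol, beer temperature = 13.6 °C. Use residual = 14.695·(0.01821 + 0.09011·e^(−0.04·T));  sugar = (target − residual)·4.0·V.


residual = 14.695·(0.01821 + 0.09011·e^(−0.04·13.6)) = 1.0362
sugar = (2.1 − 1.0362)·4.0·16.1

68.5106 g


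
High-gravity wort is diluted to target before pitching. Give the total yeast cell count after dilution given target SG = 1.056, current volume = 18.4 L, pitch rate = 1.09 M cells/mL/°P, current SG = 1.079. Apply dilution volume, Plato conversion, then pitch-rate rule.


V_w = V·((SG_c−1)/(SG_t−1)−1);  °P = 259 − 259/SG_t;  cells = rate·(V+V_w)·°P
V_w = 18.4·((1.079−1)/(1.056−1)−1) = 7.5571
V_final = 18.4 + 7.5571 = 25.9571
°P = 259 − 259/1.056 = 13.7348
cells = 1.09·25.9571·13.7348

388.6040 billion cells


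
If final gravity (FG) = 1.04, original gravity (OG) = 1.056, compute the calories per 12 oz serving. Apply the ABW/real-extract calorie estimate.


ABW = (OG−FG)·131.25·0.79/FG;  °P = 259 − 259/SG (for OG→OE and FG→AE);  RE = 0.1808·OE + 0.8192·AE;  Cal = (6.9·ABW + 4·(RE−0.1))·FG·3.55
ABW = (1.056 − 1.04)·131.25·0.79/1.04 = 1.5952
OE = 259 − 259/1.056 = 13.7348 °P
AE = 259 − 259/1.04 = 9.9615 °P
RE = 0.1808·13.7348 + 0.8192·9.9615 = 10.6438 °P
Cal = (6.9·1.5952 + 4·(10.6438−0.1))·1.04·3.55

196.3473 kcal


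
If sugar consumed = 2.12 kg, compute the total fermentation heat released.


Q = m_sugar · 590 kJ/kg
Q = 2.12 · 590

1250.8000 kJ


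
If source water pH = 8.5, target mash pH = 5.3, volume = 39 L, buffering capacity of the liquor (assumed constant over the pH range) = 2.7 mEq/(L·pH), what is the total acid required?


acid = buffering capacity · (pH_source − pH_target) · V
acid = 2.7 · (8.5 − 5.3) · 39

336.9600 mEq


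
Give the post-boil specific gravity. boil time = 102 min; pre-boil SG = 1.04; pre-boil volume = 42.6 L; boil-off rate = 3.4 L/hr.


V_post = V_pre − rate·(t/60);  SG_post = 1 + (SG_pre−1)·V_pre/V_post
V_post = 42.6 − 3.4·(102/60) = 36.8200
SG_post = 1 + (1.04 − 1)·42.6/36.8200

1.0463


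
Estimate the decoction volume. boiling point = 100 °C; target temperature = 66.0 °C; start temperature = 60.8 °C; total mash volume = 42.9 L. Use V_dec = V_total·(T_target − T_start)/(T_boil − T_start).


V_dec = 42.9·(66.0 − 60.8)/(100 − 60.8)

5.6908 L


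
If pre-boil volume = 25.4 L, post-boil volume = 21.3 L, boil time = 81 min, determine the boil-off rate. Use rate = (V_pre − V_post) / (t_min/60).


rate = (25.4 − 21.3) / (81/60)

3.0370 L/hr


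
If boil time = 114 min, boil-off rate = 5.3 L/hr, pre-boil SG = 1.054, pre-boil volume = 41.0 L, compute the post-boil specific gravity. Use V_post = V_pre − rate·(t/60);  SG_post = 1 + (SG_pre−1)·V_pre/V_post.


V_post = 41.0 − 5.3·(114/60) = 30.9300
SG_post = 1 + (1.054 − 1)·41.0/30.9300

1.0716


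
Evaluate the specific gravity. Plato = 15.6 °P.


SG = 259/(259 − P)
SG = 259/(259 − 15.6)

1.0641


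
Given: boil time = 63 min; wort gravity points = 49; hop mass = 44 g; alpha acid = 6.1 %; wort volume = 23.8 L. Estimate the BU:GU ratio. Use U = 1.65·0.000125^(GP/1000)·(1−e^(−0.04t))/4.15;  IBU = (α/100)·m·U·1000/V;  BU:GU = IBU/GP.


U = 1.65·0.000125^(49/1000)·(1−e^(−0.04·63))/4.15 = 0.2354
IBU = (6.1/100)·44·0.2354·1000/23.8 = 26.5437
BU:GU = 26.5437/49

0.5417


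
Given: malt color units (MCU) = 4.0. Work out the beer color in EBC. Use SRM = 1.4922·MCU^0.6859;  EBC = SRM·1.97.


SRM = 1.4922·4.0^0.6859 = 3.8617
EBC = 3.8617·1.97

7.6076 EBC


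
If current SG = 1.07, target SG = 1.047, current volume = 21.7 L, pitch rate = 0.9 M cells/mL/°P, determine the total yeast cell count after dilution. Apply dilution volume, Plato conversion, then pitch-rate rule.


V_w = V·((SG_c−1)/(SG_t−1)−1);  °P = 259 − 259/SG_t;  cells = rate·(V+V_w)·°P
V_w = 21.7·((1.07−1)/(1.047−1)−1) = 10.6191
V_final = 21.7 + 10.6191 = 32.3191
°P = 259 − 259/1.047 = 11.6266
cells = 0.9·32.3191·11.6266

338.1842 billion cells


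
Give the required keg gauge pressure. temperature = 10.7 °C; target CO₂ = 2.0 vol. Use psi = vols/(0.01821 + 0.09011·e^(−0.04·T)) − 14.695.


psi = 2.0/(0.01821 + 0.09011·e^(−0.04·10.7)) − 14.695

11.2977 psi


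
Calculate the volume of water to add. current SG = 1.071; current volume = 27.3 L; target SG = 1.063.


V_water = V·((SG_curr − 1)/(SG_target − 1) − 1)
V_water = 27.3·((1.071 − 1)/(1.063 − 1) − 1)

3.4667 L


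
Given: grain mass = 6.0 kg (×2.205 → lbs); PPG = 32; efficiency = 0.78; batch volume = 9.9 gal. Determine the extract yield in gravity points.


points = lbs × PPG × eff / vol
lbs = 6.0 × 2.205 = 13.2300
points = 13.2300 × 32 × 0.78 / 9.9

33.3556 points


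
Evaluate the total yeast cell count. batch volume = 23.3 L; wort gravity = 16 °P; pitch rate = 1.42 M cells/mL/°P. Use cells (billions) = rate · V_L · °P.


cells = 1.42 · 23.3 · 16

529.3760 billion cells


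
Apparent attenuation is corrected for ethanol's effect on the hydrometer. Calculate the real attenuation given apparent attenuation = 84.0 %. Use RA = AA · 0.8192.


RA = 84.0 · 0.8192

68.8128 %


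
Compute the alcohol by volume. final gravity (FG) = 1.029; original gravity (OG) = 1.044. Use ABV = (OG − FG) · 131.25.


ABV = (1.044 − 1.029) · 131.25

1.9688 % ABV


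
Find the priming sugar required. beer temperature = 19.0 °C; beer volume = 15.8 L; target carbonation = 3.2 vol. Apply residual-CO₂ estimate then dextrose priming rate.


residual = 14.695·(0.01821 + 0.09011·e^(−0.04·T));  sugar = (target − residual)·4.0·V
residual = 14.695·(0.01821 + 0.09011·e^(−0.04·19.0)) = 0.8869
sugar = (3.2 − 0.8869)·4.0·15.8

146.1902 g


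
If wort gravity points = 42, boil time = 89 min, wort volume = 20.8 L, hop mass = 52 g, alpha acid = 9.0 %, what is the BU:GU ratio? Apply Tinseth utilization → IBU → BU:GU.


U = 1.65·0.000125^(GP/1000)·(1−e^(−0.04t))/4.15;  IBU = (α/100)·m·U·1000/V;  BU:GU = IBU/GP
U = 1.65·0.000125^(42/1000)·(1−e^(−0.04·89))/4.15 = 0.2648
IBU = (9.0/100)·52·0.2648·1000/20.8 = 59.5880
BU:GU = 59.5880/42

1.4188


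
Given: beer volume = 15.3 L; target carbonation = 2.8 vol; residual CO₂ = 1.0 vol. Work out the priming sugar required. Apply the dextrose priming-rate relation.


sugar = (target − residual)·4.0·V
sugar = (2.8 − 1.0)·4.0·15.3

110.1600 g


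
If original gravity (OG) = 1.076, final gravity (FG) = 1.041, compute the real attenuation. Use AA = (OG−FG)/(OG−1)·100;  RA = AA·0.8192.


AA = (1.076 − 1.041)/(1.076 − 1)·100 = 46.0526
RA = 46.0526·0.8192

37.7263 %


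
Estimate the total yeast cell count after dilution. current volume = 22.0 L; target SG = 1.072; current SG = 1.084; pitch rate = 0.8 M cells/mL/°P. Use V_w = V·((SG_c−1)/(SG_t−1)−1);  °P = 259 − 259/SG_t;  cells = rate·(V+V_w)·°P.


V_w = 22.0·((1.084−1)/(1.072−1)−1) = 3.6667
V_final = 22.0 + 3.6667 = 25.6667
°P = 259 − 259/1.072 = 17.3955
cells = 0.8·25.6667·17.3955

357.1881 billion cells


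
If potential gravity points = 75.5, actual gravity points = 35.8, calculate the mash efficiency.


efficiency = actual / potential × 100
efficiency = 35.8 / 75.5 × 100

47.4172 %


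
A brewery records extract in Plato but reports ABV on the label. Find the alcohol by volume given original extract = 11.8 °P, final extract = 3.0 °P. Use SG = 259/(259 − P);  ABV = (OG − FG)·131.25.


OG = 259/(259 − 11.8) = 1.0477
FG = 259/(259 − 3.0) = 1.0117
ABV = (1.0477 − 1.0117)·131.25

4.7271 % ABV


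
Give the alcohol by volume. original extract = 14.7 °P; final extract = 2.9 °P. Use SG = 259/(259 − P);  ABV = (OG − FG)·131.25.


OG = 259/(259 − 14.7) = 1.0602
FG = 259/(259 − 2.9) = 1.0113
ABV = (1.0602 − 1.0113)·131.25

6.4113 % ABV


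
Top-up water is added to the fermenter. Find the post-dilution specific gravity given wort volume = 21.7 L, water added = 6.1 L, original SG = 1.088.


SG_new = 1 + (SG_old − 1)·V_old/(V_old + V_water)
pts = (1.088 − 1)·1000·21.7/(21.7 + 6.1) = 68.6906
SG_new = 1 + 68.6906/1000

1.0687


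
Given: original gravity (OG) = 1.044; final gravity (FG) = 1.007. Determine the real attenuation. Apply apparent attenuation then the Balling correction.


AA = (OG−FG)/(OG−1)·100;  RA = AA·0.8192
AA = (1.044 − 1.007)/(1.044 − 1)·100 = 84.0909
RA = 84.0909·0.8192

68.8873 %


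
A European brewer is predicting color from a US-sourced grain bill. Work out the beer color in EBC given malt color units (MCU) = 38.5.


SRM = 1.4922·MCU^0.6859;  EBC = SRM·1.97
SRM = 1.4922·38.5^0.6859 = 18.2513
EBC = 18.2513·1.97

35.9551 EBC


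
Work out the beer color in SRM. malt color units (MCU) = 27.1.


SRM = 1.4922 · MCU^0.6859
SRM = 1.4922 · 27.1^0.6859

14.3450 SRM


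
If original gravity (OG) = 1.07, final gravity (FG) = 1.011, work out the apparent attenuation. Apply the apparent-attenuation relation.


AA = (OG − FG)/(OG − 1) · 100
AA = (1.07 − 1.011)/(1.07 − 1) · 100

84.2857 %


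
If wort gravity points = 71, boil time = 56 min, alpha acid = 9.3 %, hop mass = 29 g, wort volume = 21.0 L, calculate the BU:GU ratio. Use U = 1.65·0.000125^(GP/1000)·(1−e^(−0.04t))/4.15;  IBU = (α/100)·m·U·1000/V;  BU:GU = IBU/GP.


U = 1.65·0.000125^(71/1000)·(1−e^(−0.04·56))/4.15 = 0.1877
IBU = (9.3/100)·29·0.1877·1000/21.0 = 24.1042
BU:GU = 24.1042/71

0.3395


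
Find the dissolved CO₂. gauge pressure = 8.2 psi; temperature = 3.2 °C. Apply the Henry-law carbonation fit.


vols = (P + 14.695)·(0.01821 + 0.09011·e^(−0.04·T))
vols = (8.2 + 14.695)·(0.01821 + 0.09011·e^(−0.04·3.2))

2.2321 volumes


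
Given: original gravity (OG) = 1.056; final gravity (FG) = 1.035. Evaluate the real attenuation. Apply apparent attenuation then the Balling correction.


AA = (OG−FG)/(OG−1)·100;  RA = AA·0.8192
AA = (1.056 − 1.035)/(1.056 − 1)·100 = 37.5000
RA = 37.5000·0.8192

30.7200 %


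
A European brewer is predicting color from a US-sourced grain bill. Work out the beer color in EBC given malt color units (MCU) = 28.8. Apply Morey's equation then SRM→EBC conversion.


SRM = 1.4922·MCU^0.6859;  EBC = SRM·1.97
SRM = 1.4922·28.8^0.6859 = 14.9563
EBC = 14.9563·1.97

29.4639 EBC


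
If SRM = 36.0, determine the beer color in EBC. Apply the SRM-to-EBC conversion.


EBC = SRM · 1.97
EBC = 36.0 · 1.97

70.9200 EBC


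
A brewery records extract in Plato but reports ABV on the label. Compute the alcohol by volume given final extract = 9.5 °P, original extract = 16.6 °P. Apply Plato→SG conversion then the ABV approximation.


SG = 259/(259 − P);  ABV = (OG − FG)·131.25
OG = 259/(259 − 16.6) = 1.0685
FG = 259/(259 − 9.5) = 1.0381
ABV = (1.0685 − 1.0381)·131.25

3.9907 % ABV


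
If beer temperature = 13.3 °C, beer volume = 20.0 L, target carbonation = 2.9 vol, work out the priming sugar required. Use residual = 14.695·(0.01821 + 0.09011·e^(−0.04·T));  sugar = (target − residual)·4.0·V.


residual = 14.695·(0.01821 + 0.09011·e^(−0.04·13.3)) = 1.0454
sugar = (2.9 − 1.0454)·4.0·20.0

148.3640 g


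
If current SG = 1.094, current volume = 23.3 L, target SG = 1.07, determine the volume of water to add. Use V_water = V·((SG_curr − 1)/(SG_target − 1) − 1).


V_water = 23.3·((1.094 − 1)/(1.07 − 1) − 1)

7.9886 L


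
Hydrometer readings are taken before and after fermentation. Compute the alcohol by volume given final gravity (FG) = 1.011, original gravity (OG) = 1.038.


ABV = (OG − FG) · 131.25
ABV = (1.038 − 1.011) · 131.25

3.5438 % ABV


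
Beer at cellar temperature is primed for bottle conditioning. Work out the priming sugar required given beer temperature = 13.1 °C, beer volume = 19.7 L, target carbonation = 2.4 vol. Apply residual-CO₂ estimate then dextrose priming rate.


residual = 14.695·(0.01821 + 0.09011·e^(−0.04·T));  sugar = (target − residual)·4.0·V
residual = 14.695·(0.01821 + 0.09011·e^(−0.04·13.1)) = 1.0517
sugar = (2.4 − 1.0517)·4.0·19.7

106.2462 g


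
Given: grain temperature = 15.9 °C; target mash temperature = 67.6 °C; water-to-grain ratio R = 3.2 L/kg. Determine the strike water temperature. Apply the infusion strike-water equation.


T_strike = (0.41/R)·(T_mash − T_grain) + T_mash
T_strike = (0.41/3.2)·(67.6 − 15.9) + 67.6

74.2241 °C


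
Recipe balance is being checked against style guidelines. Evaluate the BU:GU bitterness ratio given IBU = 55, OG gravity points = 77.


BU:GU = IBU / OG_points
BU:GU = 55 / 77

0.7143


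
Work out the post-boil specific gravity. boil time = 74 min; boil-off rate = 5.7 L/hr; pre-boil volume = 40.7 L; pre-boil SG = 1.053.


V_post = V_pre − rate·(t/60);  SG_post = 1 + (SG_pre−1)·V_pre/V_post
V_post = 40.7 − 5.7·(74/60) = 33.6700
SG_post = 1 + (1.053 − 1)·40.7/33.6700

1.0641


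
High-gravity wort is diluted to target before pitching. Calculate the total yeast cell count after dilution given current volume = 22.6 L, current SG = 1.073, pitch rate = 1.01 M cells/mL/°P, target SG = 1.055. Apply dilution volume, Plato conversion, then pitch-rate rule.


V_w = V·((SG_c−1)/(SG_t−1)−1);  °P = 259 − 259/SG_t;  cells = rate·(V+V_w)·°P
V_w = 22.6·((1.073−1)/(1.055−1)−1) = 7.3964
V_final = 22.6 + 7.3964 = 29.9964
°P = 259 − 259/1.055 = 13.5024
cells = 1.01·29.9964·13.5024

409.0722 billion cells


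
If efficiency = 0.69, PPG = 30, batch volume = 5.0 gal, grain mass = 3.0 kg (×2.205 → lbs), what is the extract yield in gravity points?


points = lbs × PPG × eff / vol
lbs = 3.0 × 2.205 = 6.6150
points = 6.6150 × 30 × 0.69 / 5.0

27.3861 points


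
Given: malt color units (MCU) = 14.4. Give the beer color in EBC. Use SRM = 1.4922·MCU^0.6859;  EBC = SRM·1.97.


SRM = 1.4922·14.4^0.6859 = 9.2971
EBC = 9.2971·1.97

18.3153 EBC


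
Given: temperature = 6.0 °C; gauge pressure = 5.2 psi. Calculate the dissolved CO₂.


vols = (P + 14.695)·(0.01821 + 0.09011·e^(−0.04·T))
vols = (5.2 + 14.695)·(0.01821 + 0.09011·e^(−0.04·6.0))

1.7725 volumes


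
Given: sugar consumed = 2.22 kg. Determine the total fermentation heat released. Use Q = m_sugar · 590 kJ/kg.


Q = 2.22 · 590

1309.8000 kJ


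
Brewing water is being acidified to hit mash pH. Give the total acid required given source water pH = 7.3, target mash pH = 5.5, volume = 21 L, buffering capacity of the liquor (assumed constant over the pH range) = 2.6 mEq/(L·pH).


acid = buffering capacity · (pH_source − pH_target) · V
acid = 2.6 · (7.3 − 5.5) · 21

98.2800 mEq


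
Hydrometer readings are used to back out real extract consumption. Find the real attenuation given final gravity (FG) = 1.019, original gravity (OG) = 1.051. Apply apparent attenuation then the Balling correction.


AA = (OG−FG)/(OG−1)·100;  RA = AA·0.8192
AA = (1.051 − 1.019)/(1.051 − 1)·100 = 62.7451
RA = 62.7451·0.8192

51.4008 %


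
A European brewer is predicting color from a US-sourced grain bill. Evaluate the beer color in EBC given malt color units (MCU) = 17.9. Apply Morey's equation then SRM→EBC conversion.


SRM = 1.4922·MCU^0.6859;  EBC = SRM·1.97
SRM = 1.4922·17.9^0.6859 = 10.7934
EBC = 10.7934·1.97

21.2630 EBC


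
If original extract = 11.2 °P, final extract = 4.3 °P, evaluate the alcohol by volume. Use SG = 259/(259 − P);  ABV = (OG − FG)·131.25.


OG = 259/(259 − 11.2) = 1.0452
FG = 259/(259 − 4.3) = 1.0169
ABV = (1.0452 − 1.0169)·131.25

3.7164 % ABV


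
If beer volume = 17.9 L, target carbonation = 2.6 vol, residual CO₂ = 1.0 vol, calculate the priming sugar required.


sugar = (target − residual)·4.0·V
sugar = (2.6 − 1.0)·4.0·17.9

114.5600 g


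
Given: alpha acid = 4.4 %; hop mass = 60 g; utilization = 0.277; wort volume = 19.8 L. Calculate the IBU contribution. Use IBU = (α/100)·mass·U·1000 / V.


IBU = (4.4/100)·60·0.277·1000 / 19.8

36.9333 IBU


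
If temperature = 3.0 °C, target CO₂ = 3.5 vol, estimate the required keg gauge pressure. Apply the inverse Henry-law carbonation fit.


psi = vols/(0.01821 + 0.09011·e^(−0.04·T)) − 14.695
psi = 3.5/(0.01821 + 0.09011·e^(−0.04·3.0)) − 14.695

20.9718 psi


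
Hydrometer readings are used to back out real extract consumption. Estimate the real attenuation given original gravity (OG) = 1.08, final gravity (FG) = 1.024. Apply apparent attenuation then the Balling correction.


AA = (OG−FG)/(OG−1)·100;  RA = AA·0.8192
AA = (1.08 − 1.024)/(1.08 − 1)·100 = 70.0000
RA = 70.0000·0.8192

57.3440 %


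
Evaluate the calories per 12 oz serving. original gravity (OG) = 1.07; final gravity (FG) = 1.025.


ABW = (OG−FG)·131.25·0.79/FG;  °P = 259 − 259/SG (for OG→OE and FG→AE);  RE = 0.1808·OE + 0.8192·AE;  Cal = (6.9·ABW + 4·(RE−0.1))·FG·3.55
ABW = (1.07 − 1.025)·131.25·0.79/1.025 = 4.5521
OE = 259 − 259/1.07 = 16.9439 °P
AE = 259 − 259/1.025 = 6.3171 °P
RE = 0.1808·16.9439 + 0.8192·6.3171 = 8.2384 °P
Cal = (6.9·4.5521 + 4·(8.2384−0.1))·1.025·3.55

232.7467 kcal


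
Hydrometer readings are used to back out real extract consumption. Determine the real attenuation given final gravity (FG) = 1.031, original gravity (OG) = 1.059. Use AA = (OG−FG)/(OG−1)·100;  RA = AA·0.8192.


AA = (1.059 − 1.031)/(1.059 − 1)·100 = 47.4576
RA = 47.4576·0.8192

38.8773 %


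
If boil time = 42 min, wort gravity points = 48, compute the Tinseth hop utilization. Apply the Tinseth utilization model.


U = 1.65·0.000125^(GP/1000) · (1 − e^(−0.04·t))/4.15
bigness = 1.65·0.000125^(48/1000) = 1.0719
boil_factor = (1 − e^(−0.04·42))/4.15 = 0.1961
U = 1.0719 · 0.1961

0.2101


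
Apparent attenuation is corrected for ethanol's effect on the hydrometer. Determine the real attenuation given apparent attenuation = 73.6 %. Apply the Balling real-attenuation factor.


RA = AA · 0.8192
RA = 73.6 · 0.8192

60.2931 %


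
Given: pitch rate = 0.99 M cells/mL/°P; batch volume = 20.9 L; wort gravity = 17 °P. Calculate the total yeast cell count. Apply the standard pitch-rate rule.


cells (billions) = rate · V_L · °P
cells = 0.99 · 20.9 · 17

351.7470 billion cells


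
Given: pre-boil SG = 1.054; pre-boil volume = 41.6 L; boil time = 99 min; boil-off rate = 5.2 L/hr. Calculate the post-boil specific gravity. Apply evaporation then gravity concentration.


V_post = V_pre − rate·(t/60);  SG_post = 1 + (SG_pre−1)·V_pre/V_post
V_post = 41.6 − 5.2·(99/60) = 33.0200
SG_post = 1 + (1.054 − 1)·41.6/33.0200

1.0680


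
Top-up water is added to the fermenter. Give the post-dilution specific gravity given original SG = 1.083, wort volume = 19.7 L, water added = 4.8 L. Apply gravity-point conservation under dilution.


SG_new = 1 + (SG_old − 1)·V_old/(V_old + V_water)
pts = (1.083 − 1)·1000·19.7/(19.7 + 4.8) = 66.7388
SG_new = 1 + 66.7388/1000

1.0667


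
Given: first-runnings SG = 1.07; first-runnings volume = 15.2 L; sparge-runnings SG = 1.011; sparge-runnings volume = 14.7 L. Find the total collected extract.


total = Σ (SG_i − 1)·1000·V_i
first = (1.07 − 1)·1000·15.2 = 1064.0000
sparge = (1.011 − 1)·1000·14.7 = 161.7000
total = 1064.0000 + 161.7000

1225.7000 gravity·L


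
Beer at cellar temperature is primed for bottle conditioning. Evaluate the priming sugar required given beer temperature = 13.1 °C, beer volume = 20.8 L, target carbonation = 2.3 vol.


residual = 14.695·(0.01821 + 0.09011·e^(−0.04·T));  sugar = (target − residual)·4.0·V
residual = 14.695·(0.01821 + 0.09011·e^(−0.04·13.1)) = 1.0517
sugar = (2.3 − 1.0517)·4.0·20.8

103.8588 g


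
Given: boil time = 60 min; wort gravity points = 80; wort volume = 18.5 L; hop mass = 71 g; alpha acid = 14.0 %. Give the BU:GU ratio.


U = 1.65·0.000125^(GP/1000)·(1−e^(−0.04t))/4.15;  IBU = (α/100)·m·U·1000/V;  BU:GU = IBU/GP
U = 1.65·0.000125^(80/1000)·(1−e^(−0.04·60))/4.15 = 0.1762
IBU = (14.0/100)·71·0.1762·1000/18.5 = 94.6459
BU:GU = 94.6459/80

1.1831


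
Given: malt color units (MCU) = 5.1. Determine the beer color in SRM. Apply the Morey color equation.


SRM = 1.4922 · MCU^0.6859
SRM = 1.4922 · 5.1^0.6859

4.5619 SRM


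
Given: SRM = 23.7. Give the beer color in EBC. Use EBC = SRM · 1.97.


EBC = 23.7 · 1.97

46.6890 EBC


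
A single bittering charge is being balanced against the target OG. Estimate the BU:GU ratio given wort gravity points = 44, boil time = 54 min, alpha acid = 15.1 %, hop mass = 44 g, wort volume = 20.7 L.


U = 1.65·0.000125^(GP/1000)·(1−e^(−0.04t))/4.15;  IBU = (α/100)·m·U·1000/V;  BU:GU = IBU/GP
U = 1.65·0.000125^(44/1000)·(1−e^(−0.04·54))/4.15 = 0.2369
IBU = (15.1/100)·44·0.2369·1000/20.7 = 76.0226
BU:GU = 76.0226/44

1.7278


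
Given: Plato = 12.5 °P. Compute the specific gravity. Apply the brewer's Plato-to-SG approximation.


SG = 259/(259 − P)
SG = 259/(259 − 12.5)

1.0507


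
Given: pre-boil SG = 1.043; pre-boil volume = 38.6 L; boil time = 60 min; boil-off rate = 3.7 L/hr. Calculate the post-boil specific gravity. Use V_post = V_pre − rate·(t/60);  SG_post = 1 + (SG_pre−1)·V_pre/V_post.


V_post = 38.6 − 3.7·(60/60) = 34.9000
SG_post = 1 + (1.043 − 1)·38.6/34.9000

1.0476


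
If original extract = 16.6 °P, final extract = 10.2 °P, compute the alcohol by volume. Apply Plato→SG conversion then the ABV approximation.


SG = 259/(259 − P);  ABV = (OG − FG)·131.25
OG = 259/(259 − 16.6) = 1.0685
FG = 259/(259 − 10.2) = 1.0410
ABV = (1.0685 − 1.0410)·131.25

3.6074 % ABV


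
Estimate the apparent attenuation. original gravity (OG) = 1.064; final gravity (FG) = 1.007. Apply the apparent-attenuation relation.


AA = (OG − FG)/(OG − 1) · 100
AA = (1.064 − 1.007)/(1.064 − 1) · 100

89.0625 %


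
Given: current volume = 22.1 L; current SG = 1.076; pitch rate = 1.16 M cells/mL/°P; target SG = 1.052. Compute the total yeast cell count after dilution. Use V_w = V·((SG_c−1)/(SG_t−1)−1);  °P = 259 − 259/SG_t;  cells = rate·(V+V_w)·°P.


V_w = 22.1·((1.076−1)/(1.052−1)−1) = 10.2000
V_final = 22.1 + 10.2000 = 32.3000
°P = 259 − 259/1.052 = 12.8023
cells = 1.16·32.3000·12.8023

479.6759 billion cells
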